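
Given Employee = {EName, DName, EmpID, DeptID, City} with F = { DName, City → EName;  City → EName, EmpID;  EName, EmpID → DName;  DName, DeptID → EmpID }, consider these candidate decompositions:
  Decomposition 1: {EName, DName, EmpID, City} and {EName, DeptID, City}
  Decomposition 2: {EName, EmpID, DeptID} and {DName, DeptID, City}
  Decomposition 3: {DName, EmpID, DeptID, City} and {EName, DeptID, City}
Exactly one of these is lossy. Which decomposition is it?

Decomposition 2

Decomposition 1: common = {EName, City}, closure = {EName, DName, EmpID, City} → lossless.
Decomposition 2: common = {DeptID}, closure = {DeptID} → lossy.
Decomposition 3: common = {DeptID, City}, closure = {EName, DName, EmpID, DeptID, City} → lossless.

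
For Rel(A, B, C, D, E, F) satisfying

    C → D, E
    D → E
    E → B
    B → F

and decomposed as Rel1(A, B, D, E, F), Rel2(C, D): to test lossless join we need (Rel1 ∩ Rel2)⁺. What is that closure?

B, D, E, F

Rel1 ∩ Rel2 = {D}.
D → E applies, adding E
E → B applies, adding B
B → F applies, adding F
Closure: {B, D, E, F}.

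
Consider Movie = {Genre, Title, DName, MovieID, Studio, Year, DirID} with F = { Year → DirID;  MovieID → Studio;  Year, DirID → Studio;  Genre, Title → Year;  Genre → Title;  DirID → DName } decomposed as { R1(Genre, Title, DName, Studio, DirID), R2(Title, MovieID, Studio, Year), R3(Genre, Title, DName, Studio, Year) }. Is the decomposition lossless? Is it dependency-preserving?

lossy and not dependency-preserving

Lossless test (chase): Rows 2 and 3 agree on Year; apply Year→DirID and equate their DirID entries. Rows 1 and 3 agree on Genre, Title; apply Genre, Title→Year and equate their Year entries. Rows 2 and 3 agree on DirID; apply DirID→DName and equate their DName entries. Rows 1 and 2 agree on Year; apply Year→DirID and equate their DirID entries. No row becomes fully distinguished — the join is lossy.
Dependency preservation: the restricted closure of {Year} across the fragments never reaches {DirID}, so Year → DirID cannot be enforced without a join — not preserved.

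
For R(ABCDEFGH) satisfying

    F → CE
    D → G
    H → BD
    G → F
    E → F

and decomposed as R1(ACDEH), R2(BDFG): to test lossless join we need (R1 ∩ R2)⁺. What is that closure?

CDEFG

R1 ∩ R2 = {D}.
D → G applies, adding G
G → F applies, adding F
F → CE applies, adding CE
Closure: {CDEFG}.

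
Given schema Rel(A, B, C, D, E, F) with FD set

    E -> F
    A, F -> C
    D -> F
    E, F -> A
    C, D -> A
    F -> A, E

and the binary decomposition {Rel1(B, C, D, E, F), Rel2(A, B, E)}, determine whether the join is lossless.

Common attributes: Rel1 ∩ Rel2 = {B, E}.
Closure of {B, E}: E → F applies, adding F; E, F → A applies, adding A; A, F → C applies, adding C. So (B, E)⁺ = {A, B, C, E, F}.
This closure contains every attribute of Rel2, so Rel1 ∩ Rel2 → Rel2. The join is lossless.

Yes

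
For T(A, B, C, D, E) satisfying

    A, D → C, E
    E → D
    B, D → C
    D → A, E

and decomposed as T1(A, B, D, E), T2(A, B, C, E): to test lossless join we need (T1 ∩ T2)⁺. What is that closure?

A, B, C, D, E

T1 ∩ T2 = {A, B, E}.
E → D applies, adding D
B, D → C applies, adding C
Closure: {A, B, C, D, E}.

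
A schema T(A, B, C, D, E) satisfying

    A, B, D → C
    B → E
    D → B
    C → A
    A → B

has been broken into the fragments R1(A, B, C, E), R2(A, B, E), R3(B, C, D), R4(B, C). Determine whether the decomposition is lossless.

Yes

Chase test. Columns are A, B, C, D, E; row i has aⱼ where attribute j ∈ Ri, else bᵢⱼ.
Initial tableau (one row per fragment):
  row 1: a1 a2 a3 b14 a5
  row 2: a1 a2 b23 b24 a5
  row 3: b31 a2 a3 a4 b35
  row 4: b41 a2 a3 b44 b45
Rows 1 and 3 agree on B; apply B→E and equate their E entries.
Rows 1 and 4 agree on B; apply B→E and equate their E entries.
Rows 1 and 3 agree on C; apply C→A and equate their A entries.
Rows 1 and 4 agree on C; apply C→A and equate their A entries.
Row 3 is now all distinguished symbols — the join is lossless.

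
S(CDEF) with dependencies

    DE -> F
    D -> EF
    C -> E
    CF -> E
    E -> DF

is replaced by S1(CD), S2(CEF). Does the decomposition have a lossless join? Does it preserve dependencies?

Lossless test: (C)⁺ = {CDEF}, which contains all of one fragment — lossless.
Dependency preservation: the restricted closure of {D} across the fragments never reaches {EF}, so D → EF cannot be enforced without a join — not preserved.

lossless but not dependency-preserving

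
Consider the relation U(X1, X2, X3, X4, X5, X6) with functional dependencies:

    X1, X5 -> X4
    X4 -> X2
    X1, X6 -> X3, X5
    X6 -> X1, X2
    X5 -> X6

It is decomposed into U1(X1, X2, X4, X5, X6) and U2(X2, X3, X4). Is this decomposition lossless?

No

Common attributes: U1 ∩ U2 = {X2, X4}.
No dependency enlarges {X2, X4}, so (X2, X4)⁺ = {X2, X4}.
The closure contains neither all of U1 = {X1, X2, X4, X5, X6} nor all of U2 = {X2, X3, X4}, so the common attributes are not a superkey of either fragment. The join is lossy.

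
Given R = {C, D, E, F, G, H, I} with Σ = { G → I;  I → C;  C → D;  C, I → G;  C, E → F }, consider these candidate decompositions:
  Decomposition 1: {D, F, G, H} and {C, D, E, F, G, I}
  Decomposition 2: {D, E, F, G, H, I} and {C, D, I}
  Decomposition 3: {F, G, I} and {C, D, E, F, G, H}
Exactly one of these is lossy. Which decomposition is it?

Decomposition 1

Decomposition 1: common = {D, F, G}, closure = {C, D, F, G, I} → lossy.
Decomposition 2: common = {D, I}, closure = {C, D, G, I} → lossless.
Decomposition 3: common = {F, G}, closure = {C, D, F, G, I} → lossless.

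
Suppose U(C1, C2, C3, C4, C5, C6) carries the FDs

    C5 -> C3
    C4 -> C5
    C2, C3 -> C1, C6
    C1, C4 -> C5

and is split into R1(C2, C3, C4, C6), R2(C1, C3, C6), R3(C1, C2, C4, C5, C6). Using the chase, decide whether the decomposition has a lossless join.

Yes

Chase test. Columns are C1, C2, C3, C4, C5, C6; row i has aⱼ where attribute j ∈ Ri, else bᵢⱼ.
Initial tableau (one row per fragment):
  row 1: b11 a2 a3 a4 b15 a6
  row 2: a1 b22 a3 b24 b25 a6
  row 3: a1 a2 b33 a4 a5 a6
Rows 1 and 3 agree on C4; apply C4→C5 and equate their C5 entries.
Rows 1 and 3 agree on C5; apply C5→C3 and equate their C3 entries.
Rows 1 and 3 agree on C2, C3; apply C2, C3→C1, C6 and equate their C1, C6 entries.
Row 1 is now all distinguished symbols — the join is lossless.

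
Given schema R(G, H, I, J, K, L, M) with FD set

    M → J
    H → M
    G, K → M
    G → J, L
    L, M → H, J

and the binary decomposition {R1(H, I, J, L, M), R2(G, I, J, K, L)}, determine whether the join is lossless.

Common attributes: R1 ∩ R2 = {I, J, L}.
No dependency enlarges {I, J, L}, so (I, J, L)⁺ = {I, J, L}.
The closure contains neither all of R1 = {H, I, J, L, M} nor all of R2 = {G, I, J, K, L}, so the common attributes are not a superkey of either fragment. The join is lossy.

No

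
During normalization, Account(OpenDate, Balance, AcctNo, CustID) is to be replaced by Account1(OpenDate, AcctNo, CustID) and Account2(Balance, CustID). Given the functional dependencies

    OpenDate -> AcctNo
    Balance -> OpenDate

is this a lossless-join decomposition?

No

Common attributes: Account1 ∩ Account2 = {CustID}.
No dependency enlarges {CustID}, so (CustID)⁺ = {CustID}.
The closure contains neither all of Account1 = {OpenDate, AcctNo, CustID} nor all of Account2 = {Balance, CustID}, so the common attributes are not a superkey of either fragment. The join is lossy.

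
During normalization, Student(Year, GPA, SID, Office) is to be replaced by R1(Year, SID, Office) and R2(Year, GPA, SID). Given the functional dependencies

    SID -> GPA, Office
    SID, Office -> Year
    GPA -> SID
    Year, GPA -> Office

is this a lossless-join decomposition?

Yes

Common attributes: R1 ∩ R2 = {Year, SID}.
Closure of {Year, SID}: SID → GPA, Office applies, adding GPA, Office. So (Year, SID)⁺ = {Year, GPA, SID, Office}.
This closure contains every attribute of R1, so R1 ∩ R2 → R1. The join is lossless.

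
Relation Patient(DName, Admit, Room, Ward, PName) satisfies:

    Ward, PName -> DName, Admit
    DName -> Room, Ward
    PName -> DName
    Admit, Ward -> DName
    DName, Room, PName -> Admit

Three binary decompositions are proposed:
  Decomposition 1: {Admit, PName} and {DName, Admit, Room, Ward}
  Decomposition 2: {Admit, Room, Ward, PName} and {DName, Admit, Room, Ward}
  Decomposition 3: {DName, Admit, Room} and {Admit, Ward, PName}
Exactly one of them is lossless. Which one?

Decomposition 1: common = {Admit}, closure = {Admit} → lossy.
Decomposition 2: common = {Admit, Room, Ward}, closure = {DName, Admit, Room, Ward} → lossless.
Decomposition 3: common = {Admit}, closure = {Admit} → lossy.

Decomposition 2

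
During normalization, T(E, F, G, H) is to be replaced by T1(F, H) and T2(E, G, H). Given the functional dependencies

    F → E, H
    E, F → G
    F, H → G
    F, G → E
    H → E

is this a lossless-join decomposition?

No

Common attributes: T1 ∩ T2 = {H}.
Closure of {H}: H → E applies, adding E. So (H)⁺ = {E, H}.
The closure contains neither all of T1 = {F, H} nor all of T2 = {E, G, H}, so the common attributes are not a superkey of either fragment. The join is lossy.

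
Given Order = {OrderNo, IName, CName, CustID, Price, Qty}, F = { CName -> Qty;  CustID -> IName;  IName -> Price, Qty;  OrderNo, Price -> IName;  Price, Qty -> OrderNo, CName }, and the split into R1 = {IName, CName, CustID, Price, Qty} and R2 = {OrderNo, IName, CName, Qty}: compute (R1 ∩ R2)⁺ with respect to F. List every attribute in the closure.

OrderNo, IName, CName, Price, Qty

R1 ∩ R2 = {IName, CName, Qty}.
IName → Price, Qty applies, adding Price
Price, Qty → OrderNo, CName applies, adding OrderNo
Closure: {OrderNo, IName, CName, Price, Qty}.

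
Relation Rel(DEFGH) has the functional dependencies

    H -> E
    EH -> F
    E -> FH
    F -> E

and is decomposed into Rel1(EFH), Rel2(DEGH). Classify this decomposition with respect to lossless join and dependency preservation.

Lossless test: (EH)⁺ = {EFH}, which contains all of one fragment — lossless.
Dependency preservation: every FD's attributes lie within a single fragment, so each can be enforced locally — preserved.

lossless and dependency-preserving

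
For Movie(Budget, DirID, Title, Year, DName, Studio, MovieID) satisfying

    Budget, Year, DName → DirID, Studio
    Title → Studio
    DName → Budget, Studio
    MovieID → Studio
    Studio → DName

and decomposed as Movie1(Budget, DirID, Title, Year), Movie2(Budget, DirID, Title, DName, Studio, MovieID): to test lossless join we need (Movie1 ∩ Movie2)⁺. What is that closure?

Budget, DirID, Title, DName, Studio

Movie1 ∩ Movie2 = {Budget, DirID, Title}.
Title → Studio applies, adding Studio
Studio → DName applies, adding DName
Closure: {Budget, DirID, Title, DName, Studio}.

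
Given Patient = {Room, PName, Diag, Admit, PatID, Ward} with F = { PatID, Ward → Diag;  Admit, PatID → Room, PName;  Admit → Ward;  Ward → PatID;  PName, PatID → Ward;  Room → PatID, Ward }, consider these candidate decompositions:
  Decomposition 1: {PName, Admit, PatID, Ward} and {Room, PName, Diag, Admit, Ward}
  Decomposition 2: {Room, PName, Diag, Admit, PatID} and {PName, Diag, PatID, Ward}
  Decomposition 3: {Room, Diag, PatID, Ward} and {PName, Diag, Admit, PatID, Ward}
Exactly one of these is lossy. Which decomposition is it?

Decomposition 3

Decomposition 1: common = {PName, Admit, Ward}, closure = {Room, PName, Diag, Admit, PatID, Ward} → lossless.
Decomposition 2: common = {PName, Diag, PatID}, closure = {PName, Diag, PatID, Ward} → lossless.
Decomposition 3: common = {Diag, PatID, Ward}, closure = {Diag, PatID, Ward} → lossy.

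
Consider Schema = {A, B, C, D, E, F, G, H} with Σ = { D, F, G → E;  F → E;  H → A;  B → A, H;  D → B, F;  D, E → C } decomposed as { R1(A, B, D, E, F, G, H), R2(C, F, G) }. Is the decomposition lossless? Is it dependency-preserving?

lossy and not dependency-preserving

Lossless test: (F, G)⁺ = {E, F, G}, which is a superkey of neither fragment — lossy.
Dependency preservation: the restricted closure of {D, E} across the fragments never reaches {C}, so D, E → C cannot be enforced without a join — not preserved.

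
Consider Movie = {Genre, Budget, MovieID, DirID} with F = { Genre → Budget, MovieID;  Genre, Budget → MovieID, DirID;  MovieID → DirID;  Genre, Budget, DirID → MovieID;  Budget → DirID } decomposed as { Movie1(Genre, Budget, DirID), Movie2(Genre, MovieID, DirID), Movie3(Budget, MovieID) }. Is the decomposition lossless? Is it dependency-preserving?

Lossless test (chase): Rows 1 and 2 agree on Genre; apply Genre→Budget, MovieID and equate their Budget, MovieID entries. Rows 1 and 3 agree on MovieID; apply MovieID→DirID and equate their DirID entries. Row 1 is now all distinguished symbols — the join is lossless.
Dependency preservation: Genre → Budget, MovieID; Genre, Budget → MovieID, DirID; Genre, Budget, DirID → MovieID are not contained in any single fragment, but the restricted closure of each left-hand side across the fragments still reaches the right-hand side; the remaining FDs each lie inside some fragment. All dependencies are preserved.

lossless and dependency-preserving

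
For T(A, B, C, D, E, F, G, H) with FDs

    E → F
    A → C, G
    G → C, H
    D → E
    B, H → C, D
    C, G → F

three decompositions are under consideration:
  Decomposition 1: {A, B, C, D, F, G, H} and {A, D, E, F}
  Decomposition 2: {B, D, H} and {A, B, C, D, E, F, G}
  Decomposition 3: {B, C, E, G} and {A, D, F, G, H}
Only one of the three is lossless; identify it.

Decomposition 1: common = {A, D, F}, closure = {A, C, D, E, F, G, H} → lossless.
Decomposition 2: common = {B, D}, closure = {B, D, E, F} → lossy.
Decomposition 3: common = {G}, closure = {C, F, G, H} → lossy.

Decomposition 1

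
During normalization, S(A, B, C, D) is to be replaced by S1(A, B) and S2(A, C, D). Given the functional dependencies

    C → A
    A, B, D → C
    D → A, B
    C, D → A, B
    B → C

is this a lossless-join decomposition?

No

Common attributes: S1 ∩ S2 = {A}.
No dependency enlarges {A}, so (A)⁺ = {A}.
The closure contains neither all of S1 = {A, B} nor all of S2 = {A, C, D}, so the common attributes are not a superkey of either fragment. The join is lossy.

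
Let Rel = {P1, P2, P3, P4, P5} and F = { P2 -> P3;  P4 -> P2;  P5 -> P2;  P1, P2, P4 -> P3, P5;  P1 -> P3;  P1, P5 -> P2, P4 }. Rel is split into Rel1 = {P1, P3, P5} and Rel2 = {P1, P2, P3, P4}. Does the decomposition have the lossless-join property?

No

Common attributes: Rel1 ∩ Rel2 = {P1, P3}.
No dependency enlarges {P1, P3}, so (P1, P3)⁺ = {P1, P3}.
The closure contains neither all of Rel1 = {P1, P3, P5} nor all of Rel2 = {P1, P2, P3, P4}, so the common attributes are not a superkey of either fragment. The join is lossy.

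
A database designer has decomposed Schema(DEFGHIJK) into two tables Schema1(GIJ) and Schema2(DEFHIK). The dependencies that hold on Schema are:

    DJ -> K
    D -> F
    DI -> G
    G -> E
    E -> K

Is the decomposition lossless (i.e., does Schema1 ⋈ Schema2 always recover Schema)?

No

Common attributes: Schema1 ∩ Schema2 = {I}.
No dependency enlarges {I}, so (I)⁺ = {I}.
The closure contains neither all of Schema1 = {GIJ} nor all of Schema2 = {DEFHIK}, so the common attributes are not a superkey of either fragment. The join is lossy.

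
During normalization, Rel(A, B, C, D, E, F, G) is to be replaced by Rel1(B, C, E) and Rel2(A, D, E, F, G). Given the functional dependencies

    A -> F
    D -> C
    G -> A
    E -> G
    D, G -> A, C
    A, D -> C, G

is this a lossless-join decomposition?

No

Common attributes: Rel1 ∩ Rel2 = {E}.
Closure of {E}: E → G applies, adding G; G → A applies, adding A; A → F applies, adding F. So (E)⁺ = {A, E, F, G}.
The closure contains neither all of Rel1 = {B, C, E} nor all of Rel2 = {A, D, E, F, G}, so the common attributes are not a superkey of either fragment. The join is lossy.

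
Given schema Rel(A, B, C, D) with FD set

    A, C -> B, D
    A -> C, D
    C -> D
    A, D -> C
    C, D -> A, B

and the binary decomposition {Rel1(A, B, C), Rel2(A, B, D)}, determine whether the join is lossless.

Yes

Common attributes: Rel1 ∩ Rel2 = {A, B}.
Closure of {A, B}: A → C, D applies, adding C, D. So (A, B)⁺ = {A, B, C, D}.
This closure contains every attribute of Rel1, so Rel1 ∩ Rel2 → Rel1. The join is lossless.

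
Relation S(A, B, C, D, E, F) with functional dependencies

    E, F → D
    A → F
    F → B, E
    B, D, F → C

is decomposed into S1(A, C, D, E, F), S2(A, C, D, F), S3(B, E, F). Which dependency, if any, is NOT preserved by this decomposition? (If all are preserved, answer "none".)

E, F → D lies within S1.
A → F lies within S1.
F → B, E lies within S3.
B, D, F → C: restricted closure across fragments reaches C.
Every dependency is enforceable on the fragments, so the decomposition is dependency-preserving.

none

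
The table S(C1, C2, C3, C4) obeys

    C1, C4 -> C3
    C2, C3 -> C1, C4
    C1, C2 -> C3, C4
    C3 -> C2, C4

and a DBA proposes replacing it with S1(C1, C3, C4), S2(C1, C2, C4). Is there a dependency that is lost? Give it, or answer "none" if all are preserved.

none

C1, C4 → C3 lies within S1.
C2, C3 → C1, C4: restricted closure across fragments reaches C1, C4.
C1, C2 → C3, C4: restricted closure across fragments reaches C3, C4.
C3 → C2, C4: restricted closure across fragments reaches C2, C4.
Every dependency is enforceable on the fragments, so the decomposition is dependency-preserving.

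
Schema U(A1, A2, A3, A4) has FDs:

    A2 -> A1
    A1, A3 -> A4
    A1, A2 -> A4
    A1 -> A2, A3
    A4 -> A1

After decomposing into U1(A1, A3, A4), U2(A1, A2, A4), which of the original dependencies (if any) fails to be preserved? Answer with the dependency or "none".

none

A2 → A1 lies within U2.
A1, A3 → A4 lies within U1.
A1, A2 → A4 lies within U2.
A1 → A2, A3: restricted closure across fragments reaches A2, A3.
A4 → A1 lies within U1.
Every dependency is enforceable on the fragments, so the decomposition is dependency-preserving.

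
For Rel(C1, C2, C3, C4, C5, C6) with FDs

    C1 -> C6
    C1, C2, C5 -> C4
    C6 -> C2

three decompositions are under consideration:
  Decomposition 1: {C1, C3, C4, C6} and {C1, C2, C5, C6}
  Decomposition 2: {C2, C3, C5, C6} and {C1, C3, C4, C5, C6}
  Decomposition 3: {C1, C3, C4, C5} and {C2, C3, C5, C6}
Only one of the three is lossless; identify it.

Decomposition 2

Decomposition 1: common = {C1, C6}, closure = {C1, C2, C6} → lossy.
Decomposition 2: common = {C3, C5, C6}, closure = {C2, C3, C5, C6} → lossless.
Decomposition 3: common = {C3, C5}, closure = {C3, C5} → lossy.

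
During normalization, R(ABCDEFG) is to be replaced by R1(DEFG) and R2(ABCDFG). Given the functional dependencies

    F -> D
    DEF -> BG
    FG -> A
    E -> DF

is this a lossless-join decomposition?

No

Common attributes: R1 ∩ R2 = {DFG}.
Closure of {DFG}: FG → A applies, adding A. So (DFG)⁺ = {ADFG}.
The closure contains neither all of R1 = {DEFG} nor all of R2 = {ABCDFG}, so the common attributes are not a superkey of either fragment. The join is lossy.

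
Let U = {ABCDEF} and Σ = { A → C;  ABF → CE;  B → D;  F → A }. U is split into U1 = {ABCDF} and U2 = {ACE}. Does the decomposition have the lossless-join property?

No

Common attributes: U1 ∩ U2 = {AC}.
No dependency enlarges {AC}, so (AC)⁺ = {AC}.
The closure contains neither all of U1 = {ABCDF} nor all of U2 = {ACE}, so the common attributes are not a superkey of either fragment. The join is lossy.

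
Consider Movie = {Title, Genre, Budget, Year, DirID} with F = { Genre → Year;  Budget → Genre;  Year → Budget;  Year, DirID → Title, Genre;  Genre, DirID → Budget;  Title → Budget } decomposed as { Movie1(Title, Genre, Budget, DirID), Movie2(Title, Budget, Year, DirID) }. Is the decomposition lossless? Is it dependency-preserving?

Lossless test: (Title, Budget, DirID)⁺ = {Title, Genre, Budget, Year, DirID}, which contains all of one fragment — lossless.
Dependency preservation: Genre → Year; Year, DirID → Title, Genre are not contained in any single fragment, but the restricted closure of each left-hand side across the fragments still reaches the right-hand side; the remaining FDs each lie inside some fragment. All dependencies are preserved.

lossless and dependency-preserving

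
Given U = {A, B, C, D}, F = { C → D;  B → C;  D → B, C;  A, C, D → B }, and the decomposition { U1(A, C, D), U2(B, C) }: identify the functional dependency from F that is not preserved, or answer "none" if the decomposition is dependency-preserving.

none

C → D lies within U1.
B → C lies within U2.
D → B, C: restricted closure across fragments reaches B, C.
A, C, D → B: restricted closure across fragments reaches B.
Every dependency is enforceable on the fragments, so the decomposition is dependency-preserving.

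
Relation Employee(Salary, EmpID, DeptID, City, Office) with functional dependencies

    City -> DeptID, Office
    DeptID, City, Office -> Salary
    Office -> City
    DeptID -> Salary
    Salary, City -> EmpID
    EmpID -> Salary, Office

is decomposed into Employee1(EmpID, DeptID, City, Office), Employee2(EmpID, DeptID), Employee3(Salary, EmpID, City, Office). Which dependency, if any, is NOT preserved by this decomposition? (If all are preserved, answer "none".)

DeptID -> Salary

Check DeptID → Salary: no single fragment contains all of {Salary, DeptID}, and the restricted closure of {DeptID} across the fragments never reaches {Salary}.
City → DeptID, Office is preserved.
DeptID, City, Office → Salary is preserved.
Office → City is preserved.
Salary, City → EmpID is preserved.
EmpID → Salary, Office is preserved.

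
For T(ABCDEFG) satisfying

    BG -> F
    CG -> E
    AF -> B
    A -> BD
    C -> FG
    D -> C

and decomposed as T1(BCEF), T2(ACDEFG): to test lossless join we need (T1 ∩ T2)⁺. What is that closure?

T1 ∩ T2 = {CEF}.
C → FG applies, adding G
Closure: {CEFG}.

CEFG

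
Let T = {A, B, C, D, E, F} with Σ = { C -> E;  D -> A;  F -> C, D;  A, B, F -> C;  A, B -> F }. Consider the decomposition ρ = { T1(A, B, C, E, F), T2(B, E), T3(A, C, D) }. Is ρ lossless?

No

Chase test. Columns are A, B, C, D, E, F; row i has aⱼ where attribute j ∈ Ti, else bᵢⱼ.
Initial tableau (one row per fragment):
  row 1: a1 a2 a3 b14 a5 a6
  row 2: b21 a2 b23 b24 a5 b26
  row 3: a1 b32 a3 a4 b35 b36
Rows 1 and 3 agree on C; apply C→E and equate their E entries.
No row becomes fully distinguished — the join is lossy.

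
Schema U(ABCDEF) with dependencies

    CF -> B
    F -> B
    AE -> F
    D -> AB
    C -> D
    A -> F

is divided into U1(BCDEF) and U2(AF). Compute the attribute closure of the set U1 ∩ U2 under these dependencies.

BF

U1 ∩ U2 = {F}.
F → B applies, adding B
Closure: {BF}.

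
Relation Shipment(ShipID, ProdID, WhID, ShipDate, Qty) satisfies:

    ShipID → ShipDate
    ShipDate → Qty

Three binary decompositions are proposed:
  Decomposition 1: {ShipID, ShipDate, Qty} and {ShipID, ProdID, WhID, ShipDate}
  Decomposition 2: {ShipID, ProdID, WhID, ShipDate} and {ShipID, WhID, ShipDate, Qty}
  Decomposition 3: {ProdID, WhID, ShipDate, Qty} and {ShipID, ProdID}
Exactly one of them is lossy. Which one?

Decomposition 3

Decomposition 1: common = {ShipID, ShipDate}, closure = {ShipID, ShipDate, Qty} → lossless.
Decomposition 2: common = {ShipID, WhID, ShipDate}, closure = {ShipID, WhID, ShipDate, Qty} → lossless.
Decomposition 3: common = {ProdID}, closure = {ProdID} → lossy.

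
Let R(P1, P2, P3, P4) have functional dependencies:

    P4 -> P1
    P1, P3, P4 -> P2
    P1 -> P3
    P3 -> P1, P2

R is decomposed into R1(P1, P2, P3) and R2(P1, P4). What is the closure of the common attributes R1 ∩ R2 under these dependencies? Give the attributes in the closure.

R1 ∩ R2 = {P1}.
P1 → P3 applies, adding P3
P3 → P1, P2 applies, adding P2
Closure: {P1, P2, P3}.

P1, P2, P3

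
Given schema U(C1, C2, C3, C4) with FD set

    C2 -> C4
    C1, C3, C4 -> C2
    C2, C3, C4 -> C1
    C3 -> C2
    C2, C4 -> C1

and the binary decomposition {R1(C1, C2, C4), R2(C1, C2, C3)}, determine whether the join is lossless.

Yes

Common attributes: R1 ∩ R2 = {C1, C2}.
Closure of {C1, C2}: C2 → C4 applies, adding C4. So (C1, C2)⁺ = {C1, C2, C4}.
This closure contains every attribute of R1, so R1 ∩ R2 → R1. The join is lossless.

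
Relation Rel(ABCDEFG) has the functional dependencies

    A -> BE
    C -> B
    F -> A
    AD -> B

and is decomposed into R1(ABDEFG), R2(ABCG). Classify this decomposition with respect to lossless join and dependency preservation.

lossy but dependency-preserving

Lossless test: (ABG)⁺ = {ABEG}, which is a superkey of neither fragment — lossy.
Dependency preservation: every FD's attributes lie within a single fragment, so each can be enforced locally — preserved.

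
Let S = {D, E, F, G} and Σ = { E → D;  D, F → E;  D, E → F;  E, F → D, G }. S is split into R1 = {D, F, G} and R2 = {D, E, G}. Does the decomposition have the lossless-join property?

Common attributes: R1 ∩ R2 = {D, G}.
No dependency enlarges {D, G}, so (D, G)⁺ = {D, G}.
The closure contains neither all of R1 = {D, F, G} nor all of R2 = {D, E, G}, so the common attributes are not a superkey of either fragment. The join is lossy.

No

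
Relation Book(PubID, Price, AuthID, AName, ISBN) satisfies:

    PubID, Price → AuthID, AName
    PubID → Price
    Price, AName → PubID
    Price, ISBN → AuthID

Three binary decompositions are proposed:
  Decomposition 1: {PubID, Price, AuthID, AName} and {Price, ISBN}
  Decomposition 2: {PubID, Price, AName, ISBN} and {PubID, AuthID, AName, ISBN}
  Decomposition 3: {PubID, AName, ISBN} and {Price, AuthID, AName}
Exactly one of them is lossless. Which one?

Decomposition 2

Decomposition 1: common = {Price}, closure = {Price} → lossy.
Decomposition 2: common = {PubID, AName, ISBN}, closure = {PubID, Price, AuthID, AName, ISBN} → lossless.
Decomposition 3: common = {AName}, closure = {AName} → lossy.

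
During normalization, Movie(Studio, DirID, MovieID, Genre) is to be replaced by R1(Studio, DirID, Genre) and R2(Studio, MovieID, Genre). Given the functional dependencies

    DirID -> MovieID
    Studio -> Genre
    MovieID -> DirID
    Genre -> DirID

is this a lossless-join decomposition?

Yes

Common attributes: R1 ∩ R2 = {Studio, Genre}.
Closure of {Studio, Genre}: Genre → DirID applies, adding DirID; DirID → MovieID applies, adding MovieID. So (Studio, Genre)⁺ = {Studio, DirID, MovieID, Genre}.
This closure contains every attribute of R1, so R1 ∩ R2 → R1. The join is lossless.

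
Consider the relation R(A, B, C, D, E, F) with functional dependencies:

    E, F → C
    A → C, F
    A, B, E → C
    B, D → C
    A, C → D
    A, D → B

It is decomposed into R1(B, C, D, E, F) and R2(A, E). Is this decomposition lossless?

No

Common attributes: R1 ∩ R2 = {E}.
No dependency enlarges {E}, so (E)⁺ = {E}.
The closure contains neither all of R1 = {B, C, D, E, F} nor all of R2 = {A, E}, so the common attributes are not a superkey of either fragment. The join is lossy.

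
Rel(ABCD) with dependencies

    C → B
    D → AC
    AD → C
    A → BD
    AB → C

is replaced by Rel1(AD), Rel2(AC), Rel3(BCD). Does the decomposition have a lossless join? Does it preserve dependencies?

Lossless test (chase): Rows 2 and 3 agree on C; apply C→B and equate their B entries. Rows 1 and 3 agree on D; apply D→AC and equate their AC entries. Rows 1 and 2 agree on A; apply A→BD and equate their BD entries. Row 1 is now all distinguished symbols — the join is lossless.
Dependency preservation: D → AC; AD → C; A → BD; AB → C are not contained in any single fragment, but the restricted closure of each left-hand side across the fragments still reaches the right-hand side; the remaining FDs each lie inside some fragment. All dependencies are preserved.

lossless and dependency-preserving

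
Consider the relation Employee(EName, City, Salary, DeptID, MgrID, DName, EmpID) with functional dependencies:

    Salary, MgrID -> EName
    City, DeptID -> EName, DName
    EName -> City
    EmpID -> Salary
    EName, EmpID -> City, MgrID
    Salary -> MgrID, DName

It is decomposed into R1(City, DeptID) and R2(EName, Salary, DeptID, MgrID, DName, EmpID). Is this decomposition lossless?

Common attributes: R1 ∩ R2 = {DeptID}.
No dependency enlarges {DeptID}, so (DeptID)⁺ = {DeptID}.
The closure contains neither all of R1 = {City, DeptID} nor all of R2 = {EName, Salary, DeptID, MgrID, DName, EmpID}, so the common attributes are not a superkey of either fragment. The join is lossy.

No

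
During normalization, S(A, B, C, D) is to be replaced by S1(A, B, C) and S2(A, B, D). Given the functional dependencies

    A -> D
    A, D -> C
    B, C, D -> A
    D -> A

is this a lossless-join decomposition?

Common attributes: S1 ∩ S2 = {A, B}.
Closure of {A, B}: A → D applies, adding D; A, D → C applies, adding C. So (A, B)⁺ = {A, B, C, D}.
This closure contains every attribute of S1, so S1 ∩ S2 → S1. The join is lossless.

Yes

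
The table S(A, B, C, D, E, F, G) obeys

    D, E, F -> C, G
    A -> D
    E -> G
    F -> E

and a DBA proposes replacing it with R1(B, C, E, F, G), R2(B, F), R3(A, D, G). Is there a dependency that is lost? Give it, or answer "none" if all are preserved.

D, E, F -> C, G

Check D, E, F → C, G: no single fragment contains all of {C, D, E, F, G}, and the restricted closure of {D, E, F} across the fragments never reaches {C, G}.
A → D is preserved.
E → G is preserved.
F → E is preserved.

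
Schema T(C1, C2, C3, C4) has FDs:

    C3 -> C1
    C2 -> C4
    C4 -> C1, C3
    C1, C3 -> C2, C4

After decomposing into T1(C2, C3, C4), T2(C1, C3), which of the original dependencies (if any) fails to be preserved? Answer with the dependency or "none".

C3 → C1 lies within T2.
C2 → C4 lies within T1.
C4 → C1, C3: restricted closure across fragments reaches C1, C3.
C1, C3 → C2, C4: restricted closure across fragments reaches C2, C4.
Every dependency is enforceable on the fragments, so the decomposition is dependency-preserving.

none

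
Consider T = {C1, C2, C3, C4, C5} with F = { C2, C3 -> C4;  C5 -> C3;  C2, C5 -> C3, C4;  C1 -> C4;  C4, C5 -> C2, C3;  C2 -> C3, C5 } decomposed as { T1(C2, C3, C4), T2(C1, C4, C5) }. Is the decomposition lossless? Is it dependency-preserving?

lossy and not dependency-preserving

Lossless test: (C4)⁺ = {C4}, which is a superkey of neither fragment — lossy.
Dependency preservation: the restricted closure of {C5} across the fragments never reaches {C3}, so C5 → C3 cannot be enforced without a join — not preserved.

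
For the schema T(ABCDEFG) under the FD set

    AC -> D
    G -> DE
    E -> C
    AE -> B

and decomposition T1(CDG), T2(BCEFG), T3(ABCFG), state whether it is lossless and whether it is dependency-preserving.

lossless but not dependency-preserving

Lossless test (chase): Rows 1 and 2 agree on G; apply G→DE and equate their DE entries. Rows 1 and 3 agree on G; apply G→DE and equate their DE entries. Row 3 is now all distinguished symbols — the join is lossless.
Dependency preservation: the restricted closure of {AC} across the fragments never reaches {D}, so AC → D cannot be enforced without a join — not preserved.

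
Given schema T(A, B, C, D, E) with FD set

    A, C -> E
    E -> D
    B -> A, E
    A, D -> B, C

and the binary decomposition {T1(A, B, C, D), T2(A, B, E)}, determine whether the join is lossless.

Yes

Common attributes: T1 ∩ T2 = {A, B}.
Closure of {A, B}: B → A, E applies, adding E; E → D applies, adding D; A, D → B, C applies, adding C. So (A, B)⁺ = {A, B, C, D, E}.
This closure contains every attribute of T1, so T1 ∩ T2 → T1. The join is lossless.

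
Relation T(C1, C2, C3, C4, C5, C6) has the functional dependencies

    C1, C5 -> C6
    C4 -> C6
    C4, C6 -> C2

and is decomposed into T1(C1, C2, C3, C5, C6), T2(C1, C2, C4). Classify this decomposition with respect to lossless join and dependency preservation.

lossy and not dependency-preserving

Lossless test: (C1, C2)⁺ = {C1, C2}, which is a superkey of neither fragment — lossy.
Dependency preservation: the restricted closure of {C4} across the fragments never reaches {C6}, so C4 → C6 cannot be enforced without a join — not preserved.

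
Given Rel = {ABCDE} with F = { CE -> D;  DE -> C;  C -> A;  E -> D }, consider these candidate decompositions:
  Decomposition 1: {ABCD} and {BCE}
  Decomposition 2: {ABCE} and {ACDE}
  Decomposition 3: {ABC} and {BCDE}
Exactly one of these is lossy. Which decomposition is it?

Decomposition 1: common = {BC}, closure = {ABC} → lossy.
Decomposition 2: common = {ACE}, closure = {ACDE} → lossless.
Decomposition 3: common = {BC}, closure = {ABC} → lossless.

Decomposition 1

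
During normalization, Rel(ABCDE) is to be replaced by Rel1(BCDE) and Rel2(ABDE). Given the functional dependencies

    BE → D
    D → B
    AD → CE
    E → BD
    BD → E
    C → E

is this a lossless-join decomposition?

No

Common attributes: Rel1 ∩ Rel2 = {BDE}.
No dependency enlarges {BDE}, so (BDE)⁺ = {BDE}.
The closure contains neither all of Rel1 = {BCDE} nor all of Rel2 = {ABDE}, so the common attributes are not a superkey of either fragment. The join is lossy.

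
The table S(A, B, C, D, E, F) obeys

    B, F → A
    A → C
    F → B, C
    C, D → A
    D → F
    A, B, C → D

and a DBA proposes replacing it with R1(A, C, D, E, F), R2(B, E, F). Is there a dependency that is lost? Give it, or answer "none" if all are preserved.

Check A, B, C → D: no single fragment contains all of {A, B, C, D}, and the restricted closure of {A, B, C} across the fragments never reaches {D}.
B, F → A is preserved.
A → C is preserved.
F → B, C is preserved.
C, D → A is preserved.
D → F is preserved.

A, B, C → D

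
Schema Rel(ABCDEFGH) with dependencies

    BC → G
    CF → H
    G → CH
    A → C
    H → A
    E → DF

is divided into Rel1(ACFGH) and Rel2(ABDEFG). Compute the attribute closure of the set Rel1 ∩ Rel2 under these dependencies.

Rel1 ∩ Rel2 = {AFG}.
G → CH applies, adding CH
Closure: {ACFGH}.

ACFGH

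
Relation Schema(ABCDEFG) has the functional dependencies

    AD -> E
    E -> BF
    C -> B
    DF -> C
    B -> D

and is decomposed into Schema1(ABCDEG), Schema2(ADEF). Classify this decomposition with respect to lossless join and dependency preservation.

Lossless test: (ADE)⁺ = {ABCDEF}, which contains all of one fragment — lossless.
Dependency preservation: the restricted closure of {DF} across the fragments never reaches {C}, so DF → C cannot be enforced without a join — not preserved.

lossless but not dependency-preserving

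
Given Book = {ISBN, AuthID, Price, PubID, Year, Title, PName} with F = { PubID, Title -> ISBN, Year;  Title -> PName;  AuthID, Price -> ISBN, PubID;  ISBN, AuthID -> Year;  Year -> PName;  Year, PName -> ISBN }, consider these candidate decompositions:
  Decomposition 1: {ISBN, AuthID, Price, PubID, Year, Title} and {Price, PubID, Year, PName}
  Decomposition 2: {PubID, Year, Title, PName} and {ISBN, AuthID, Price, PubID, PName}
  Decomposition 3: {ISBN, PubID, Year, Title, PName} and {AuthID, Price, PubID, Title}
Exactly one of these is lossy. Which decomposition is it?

Decomposition 1: common = {Price, PubID, Year}, closure = {ISBN, Price, PubID, Year, PName} → lossless.
Decomposition 2: common = {PubID, PName}, closure = {PubID, PName} → lossy.
Decomposition 3: common = {PubID, Title}, closure = {ISBN, PubID, Year, Title, PName} → lossless.

Decomposition 2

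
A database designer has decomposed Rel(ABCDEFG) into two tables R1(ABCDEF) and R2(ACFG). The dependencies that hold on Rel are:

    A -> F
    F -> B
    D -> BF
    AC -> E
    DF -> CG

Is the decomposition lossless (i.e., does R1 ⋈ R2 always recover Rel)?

No

Common attributes: R1 ∩ R2 = {ACF}.
Closure of {ACF}: F → B applies, adding B; AC → E applies, adding E. So (ACF)⁺ = {ABCEF}.
The closure contains neither all of R1 = {ABCDEF} nor all of R2 = {ACFG}, so the common attributes are not a superkey of either fragment. The join is lossy.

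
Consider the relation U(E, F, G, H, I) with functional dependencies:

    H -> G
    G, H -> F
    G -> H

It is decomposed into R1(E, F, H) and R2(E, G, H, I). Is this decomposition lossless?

Yes

Common attributes: R1 ∩ R2 = {E, H}.
Closure of {E, H}: H → G applies, adding G; G, H → F applies, adding F. So (E, H)⁺ = {E, F, G, H}.
This closure contains every attribute of R1, so R1 ∩ R2 → R1. The join is lossless.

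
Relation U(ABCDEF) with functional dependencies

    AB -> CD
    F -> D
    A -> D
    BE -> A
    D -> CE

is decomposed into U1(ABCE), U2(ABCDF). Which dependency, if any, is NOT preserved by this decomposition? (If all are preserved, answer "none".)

D -> CE

Check D → CE: no single fragment contains all of {CDE}, and the restricted closure of {D} across the fragments never reaches {CE}.
AB → CD is preserved.
F → D is preserved.
A → D is preserved.
BE → A is preserved.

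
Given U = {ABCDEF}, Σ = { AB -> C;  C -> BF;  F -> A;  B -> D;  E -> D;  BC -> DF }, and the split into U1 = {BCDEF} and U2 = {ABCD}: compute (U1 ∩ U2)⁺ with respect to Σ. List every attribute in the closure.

ABCDF

U1 ∩ U2 = {BCD}.
C → BF applies, adding F
F → A applies, adding A
Closure: {ABCDF}.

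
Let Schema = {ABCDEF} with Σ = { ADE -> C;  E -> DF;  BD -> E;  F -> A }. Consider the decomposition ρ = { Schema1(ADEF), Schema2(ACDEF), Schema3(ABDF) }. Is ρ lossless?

No

Chase test. Columns are ABCDEF; row i has aⱼ where attribute j ∈ Schemai, else bᵢⱼ.
Initial tableau (one row per fragment):
  row 1: a1 b12 b13 a4 a5 a6
  row 2: a1 b22 a3 a4 a5 a6
  row 3: a1 a2 b33 a4 b35 a6
Rows 1 and 2 agree on ADE; apply ADE→C and equate their C entries.
No row becomes fully distinguished — the join is lossy.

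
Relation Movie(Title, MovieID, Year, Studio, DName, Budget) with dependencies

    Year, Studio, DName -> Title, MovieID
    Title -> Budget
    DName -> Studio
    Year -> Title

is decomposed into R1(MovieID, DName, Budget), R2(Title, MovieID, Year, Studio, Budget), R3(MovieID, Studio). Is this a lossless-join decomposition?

No

Chase test. Columns are Title, MovieID, Year, Studio, DName, Budget; row i has aⱼ where attribute j ∈ Ri, else bᵢⱼ.
Initial tableau (one row per fragment):
  row 1: b11 a2 b13 b14 a5 a6
  row 2: a1 a2 a3 a4 b25 a6
  row 3: b31 a2 b33 a4 b35 b36
No row becomes fully distinguished — the join is lossy.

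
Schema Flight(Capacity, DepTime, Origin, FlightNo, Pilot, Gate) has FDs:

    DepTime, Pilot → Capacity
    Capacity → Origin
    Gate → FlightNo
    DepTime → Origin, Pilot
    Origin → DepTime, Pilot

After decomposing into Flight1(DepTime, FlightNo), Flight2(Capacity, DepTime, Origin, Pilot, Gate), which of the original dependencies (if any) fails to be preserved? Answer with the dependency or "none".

Gate → FlightNo

Check Gate → FlightNo: no single fragment contains all of {FlightNo, Gate}, and the restricted closure of {Gate} across the fragments never reaches {FlightNo}.
DepTime, Pilot → Capacity is preserved.
Capacity → Origin is preserved.
DepTime → Origin, Pilot is preserved.
Origin → DepTime, Pilot is preserved.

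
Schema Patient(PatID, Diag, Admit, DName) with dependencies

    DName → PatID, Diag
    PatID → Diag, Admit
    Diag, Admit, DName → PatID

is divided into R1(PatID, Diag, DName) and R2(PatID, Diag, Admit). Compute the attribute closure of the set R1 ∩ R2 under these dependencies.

R1 ∩ R2 = {PatID, Diag}.
PatID → Diag, Admit applies, adding Admit
Closure: {PatID, Diag, Admit}.

PatID, Diag, Admit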